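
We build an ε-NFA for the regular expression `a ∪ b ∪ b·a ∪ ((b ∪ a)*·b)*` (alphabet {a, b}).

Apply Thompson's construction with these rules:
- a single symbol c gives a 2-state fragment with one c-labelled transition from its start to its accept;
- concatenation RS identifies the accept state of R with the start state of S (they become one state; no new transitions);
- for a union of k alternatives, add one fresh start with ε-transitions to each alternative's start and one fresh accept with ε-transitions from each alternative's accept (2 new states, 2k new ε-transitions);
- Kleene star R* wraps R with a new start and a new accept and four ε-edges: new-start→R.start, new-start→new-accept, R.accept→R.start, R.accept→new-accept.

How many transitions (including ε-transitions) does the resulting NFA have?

27

By structural recursion:
Each of the 7 symbol leaves contributes 1 transition (1 symbol, 0 ε).
  b·a = 2 transitions (2 symbol, 0 ε)
  b ∪ a = 6 transitions (2 symbol, 4 ε)
  (b ∪ a)* = 10 transitions (2 symbol, 8 ε)
  (b ∪ a)*·b = 11 transitions (3 symbol, 8 ε)
  ((b ∪ a)*·b)* = 15 transitions (3 symbol, 12 ε)
  a ∪ b ∪ b·a ∪ ((b ∪ a)*·b)* = 27 transitions (7 symbol, 20 ε)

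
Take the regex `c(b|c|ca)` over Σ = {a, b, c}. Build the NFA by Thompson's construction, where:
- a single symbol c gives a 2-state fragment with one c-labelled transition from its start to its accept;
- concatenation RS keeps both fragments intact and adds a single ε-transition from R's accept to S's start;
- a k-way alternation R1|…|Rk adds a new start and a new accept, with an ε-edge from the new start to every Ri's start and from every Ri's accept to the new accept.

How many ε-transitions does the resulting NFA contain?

8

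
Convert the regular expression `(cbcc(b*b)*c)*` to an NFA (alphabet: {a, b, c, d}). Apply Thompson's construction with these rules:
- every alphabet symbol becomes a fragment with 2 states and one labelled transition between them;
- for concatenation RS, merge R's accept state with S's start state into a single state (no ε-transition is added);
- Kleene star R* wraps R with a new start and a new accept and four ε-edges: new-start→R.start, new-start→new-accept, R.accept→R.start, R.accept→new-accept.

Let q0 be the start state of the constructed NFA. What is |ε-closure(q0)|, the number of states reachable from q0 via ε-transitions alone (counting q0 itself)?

3

Let C(F) = |ε-closure(F.start)| within fragment F, and note whether F accepts ε. Symbol fragments have C = 1 and do not accept ε. Then:
  b* → new start has ε-edges to the inner start and to the new accept, so |ε-closure| = 2 + 1 = 3
  b*b → the left operand accepts ε, so the closure extends into the next operand (the shared merged state is already counted); |ε-closure| = 3 + (1−1) = 3
  (b*b)* → new start has ε-edges to the inner start and to the new accept, so |ε-closure| = 2 + 3 = 5
  cbcc(b*b)*c → same as the first factor's closure: |ε-closure| = 1
  (cbcc(b*b)*c)* → |ε-closure| = 1 (new start) + 1 (body) + 1 (new accept) = 3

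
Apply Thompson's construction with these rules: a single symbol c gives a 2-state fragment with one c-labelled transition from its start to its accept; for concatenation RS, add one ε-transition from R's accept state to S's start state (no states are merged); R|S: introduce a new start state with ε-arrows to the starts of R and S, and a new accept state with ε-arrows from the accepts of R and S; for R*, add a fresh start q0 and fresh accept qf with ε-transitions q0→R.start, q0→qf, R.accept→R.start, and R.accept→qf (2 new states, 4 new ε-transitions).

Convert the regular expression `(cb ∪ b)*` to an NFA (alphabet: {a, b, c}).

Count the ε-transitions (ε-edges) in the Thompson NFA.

9

By structural recursion:
Each of the 3 symbol leaves contributes 0 ε-transitions.
  cb = 1 ε-transition
  cb ∪ b = 5 ε-transitions
  (cb ∪ b)* = 9 ε-transitions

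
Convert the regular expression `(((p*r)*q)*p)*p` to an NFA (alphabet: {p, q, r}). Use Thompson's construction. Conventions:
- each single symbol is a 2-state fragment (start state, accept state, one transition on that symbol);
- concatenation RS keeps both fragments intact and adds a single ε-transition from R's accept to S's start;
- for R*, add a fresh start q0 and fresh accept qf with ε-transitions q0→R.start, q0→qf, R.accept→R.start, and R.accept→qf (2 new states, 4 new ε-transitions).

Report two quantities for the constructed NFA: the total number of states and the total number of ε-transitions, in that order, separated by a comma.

Recursing over subexpressions:
Each of the 5 symbol leaves contributes 2 states and 0 ε-transitions.
  p* = 4 states, 4 ε-transitions
  p*r = 6 states, 5 ε-transitions
  (p*r)* = 8 states, 9 ε-transitions
  (p*r)*q = 10 states, 10 ε-transitions
  ((p*r)*q)* = 12 states, 14 ε-transitions
  ((p*r)*q)*p = 14 states, 15 ε-transitions
  (((p*r)*q)*p)* = 16 states, 19 ε-transitions
  (((p*r)*q)*p)*p = 18 states, 20 ε-transitions

18, 20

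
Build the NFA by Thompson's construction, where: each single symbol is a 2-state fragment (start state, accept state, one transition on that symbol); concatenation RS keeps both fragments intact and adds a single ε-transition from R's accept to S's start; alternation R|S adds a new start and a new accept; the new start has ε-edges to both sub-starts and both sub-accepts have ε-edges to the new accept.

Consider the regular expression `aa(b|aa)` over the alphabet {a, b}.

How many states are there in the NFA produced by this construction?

12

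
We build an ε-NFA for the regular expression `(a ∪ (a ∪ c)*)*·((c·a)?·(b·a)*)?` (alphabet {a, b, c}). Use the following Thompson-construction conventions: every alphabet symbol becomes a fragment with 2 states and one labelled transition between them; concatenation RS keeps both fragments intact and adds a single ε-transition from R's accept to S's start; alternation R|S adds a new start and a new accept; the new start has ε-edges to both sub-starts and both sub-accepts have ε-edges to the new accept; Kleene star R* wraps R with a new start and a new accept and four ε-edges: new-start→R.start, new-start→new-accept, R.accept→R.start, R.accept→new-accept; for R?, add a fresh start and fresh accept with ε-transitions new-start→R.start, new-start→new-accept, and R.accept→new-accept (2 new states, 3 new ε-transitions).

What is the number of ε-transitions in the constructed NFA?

Building bottom-up:
Each of the 7 symbol leaves contributes 0 ε-transitions.
  a ∪ c = 4 ε-transitions
  (a ∪ c)* = 8 ε-transitions
  a ∪ (a ∪ c)* = 12 ε-transitions
  (a ∪ (a ∪ c)*)* = 16 ε-transitions
  c·a = 1 ε-transition
  (c·a)? = 4 ε-transitions
  b·a = 1 ε-transition
  (b·a)* = 5 ε-transitions
  (c·a)?·(b·a)* = 10 ε-transitions
  ((c·a)?·(b·a)*)? = 13 ε-transitions
  (a ∪ (a ∪ c)*)*·((c·a)?·(b·a)*)? = 30 ε-transitions

30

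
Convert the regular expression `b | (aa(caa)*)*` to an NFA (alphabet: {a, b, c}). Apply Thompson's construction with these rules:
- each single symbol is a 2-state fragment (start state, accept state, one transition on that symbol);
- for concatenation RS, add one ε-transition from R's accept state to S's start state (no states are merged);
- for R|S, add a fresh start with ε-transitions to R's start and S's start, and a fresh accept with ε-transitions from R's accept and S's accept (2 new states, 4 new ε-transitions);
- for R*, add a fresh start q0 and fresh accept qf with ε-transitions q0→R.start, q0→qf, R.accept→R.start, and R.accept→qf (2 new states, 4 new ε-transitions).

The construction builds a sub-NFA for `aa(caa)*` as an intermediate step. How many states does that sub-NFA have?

12

Fragment for `aa(caa)*`:
Each of the 5 symbol leaves contributes a 2-state fragment.
  caa : 6 states
  (caa)* : 8 states
  aa(caa)* : 12 states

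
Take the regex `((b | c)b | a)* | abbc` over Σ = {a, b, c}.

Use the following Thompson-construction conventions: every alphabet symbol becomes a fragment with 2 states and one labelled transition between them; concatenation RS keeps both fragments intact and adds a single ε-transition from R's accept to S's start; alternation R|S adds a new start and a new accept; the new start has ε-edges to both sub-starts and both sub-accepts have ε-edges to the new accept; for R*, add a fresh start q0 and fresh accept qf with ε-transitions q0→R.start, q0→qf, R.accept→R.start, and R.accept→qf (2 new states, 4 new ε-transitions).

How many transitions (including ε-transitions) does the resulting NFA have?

28

Bottom-up over the parse tree:
Each of the 8 symbol leaves contributes 1 transition (1 symbol, 0 ε).
  b | c : 6 transitions (2 symbol, 4 ε)
  (b | c)b : 8 transitions (3 symbol, 5 ε)
  (b | c)b | a : 13 transitions (4 symbol, 9 ε)
  ((b | c)b | a)* : 17 transitions (4 symbol, 13 ε)
  abbc : 7 transitions (4 symbol, 3 ε)
  ((b | c)b | a)* | abbc : 28 transitions (8 symbol, 20 ε)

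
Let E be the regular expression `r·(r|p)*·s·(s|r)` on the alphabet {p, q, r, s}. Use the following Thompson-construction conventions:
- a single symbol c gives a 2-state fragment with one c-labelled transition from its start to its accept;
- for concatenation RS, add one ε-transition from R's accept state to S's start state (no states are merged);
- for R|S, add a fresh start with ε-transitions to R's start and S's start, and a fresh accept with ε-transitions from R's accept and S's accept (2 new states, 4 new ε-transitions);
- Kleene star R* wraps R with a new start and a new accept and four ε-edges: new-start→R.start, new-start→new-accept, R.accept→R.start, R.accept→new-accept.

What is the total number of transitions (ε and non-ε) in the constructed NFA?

21

Recursing over subexpressions:
Each of the 6 symbol leaves contributes 1 transition (1 symbol, 0 ε).
  r|p — 6 transitions (2 symbol, 4 ε)
  (r|p)* — 10 transitions (2 symbol, 8 ε)
  s|r — 6 transitions (2 symbol, 4 ε)
  r·(r|p)*·s·(s|r) — 21 transitions (6 symbol, 15 ε)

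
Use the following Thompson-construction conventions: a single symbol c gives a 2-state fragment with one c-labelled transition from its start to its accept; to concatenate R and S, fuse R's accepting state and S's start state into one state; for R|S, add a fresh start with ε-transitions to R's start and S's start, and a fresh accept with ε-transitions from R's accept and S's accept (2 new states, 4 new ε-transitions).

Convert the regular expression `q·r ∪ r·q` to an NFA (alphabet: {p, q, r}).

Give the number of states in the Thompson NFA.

8

Bottom-up over the parse tree:
Each of the 4 symbol leaves contributes a 2-state fragment.
  q·r → 3 states
  r·q → 3 states
  q·r ∪ r·q → 8 states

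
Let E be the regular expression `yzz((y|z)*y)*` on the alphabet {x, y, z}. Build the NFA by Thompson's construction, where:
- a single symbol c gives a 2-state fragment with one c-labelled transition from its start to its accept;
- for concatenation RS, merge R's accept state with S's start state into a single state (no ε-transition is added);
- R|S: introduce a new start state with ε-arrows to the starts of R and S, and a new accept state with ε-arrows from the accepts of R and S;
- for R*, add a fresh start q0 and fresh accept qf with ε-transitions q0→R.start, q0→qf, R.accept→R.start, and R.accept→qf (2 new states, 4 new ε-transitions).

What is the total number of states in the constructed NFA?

14

Building bottom-up:
Each of the 6 symbol leaves contributes a 2-state fragment.
  y|z = 6 states
  (y|z)* = 8 states
  (y|z)*y = 9 states
  ((y|z)*y)* = 11 states
  yzz((y|z)*y)* = 14 states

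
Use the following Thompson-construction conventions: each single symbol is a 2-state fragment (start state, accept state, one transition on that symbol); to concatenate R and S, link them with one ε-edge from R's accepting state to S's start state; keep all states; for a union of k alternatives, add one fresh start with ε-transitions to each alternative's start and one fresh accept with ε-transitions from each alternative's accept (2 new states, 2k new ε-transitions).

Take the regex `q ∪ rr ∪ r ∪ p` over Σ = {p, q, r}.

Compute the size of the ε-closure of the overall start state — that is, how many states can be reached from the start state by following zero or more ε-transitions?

5

Work bottom-up. For each fragment F, track |ε-closure(F.start)| and whether F's accept lies in that closure (i.e. whether F accepts ε). A single-symbol fragment has closure size 1 and does not accept ε.
  rr → |ε-closure| equals the left operand's closure size = 1 (its accept is not ε-reachable, so the closure stops there)
  q ∪ rr ∪ r ∪ p → |ε-closure| = 1 + 1 + 1 + 1 + 1 = 5 (the new accept is not ε-reachable since no branch accepts ε)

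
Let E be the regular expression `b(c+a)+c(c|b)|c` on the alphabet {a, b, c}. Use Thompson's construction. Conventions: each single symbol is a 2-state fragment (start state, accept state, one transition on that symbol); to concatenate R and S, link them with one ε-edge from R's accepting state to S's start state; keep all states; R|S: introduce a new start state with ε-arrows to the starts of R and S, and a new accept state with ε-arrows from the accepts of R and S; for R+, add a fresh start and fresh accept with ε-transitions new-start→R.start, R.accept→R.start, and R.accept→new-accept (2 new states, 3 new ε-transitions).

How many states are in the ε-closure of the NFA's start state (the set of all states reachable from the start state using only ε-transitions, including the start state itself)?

Work bottom-up. For each fragment F, track |ε-closure(F.start)| and whether F's accept lies in that closure (i.e. whether F accepts ε). A single-symbol fragment has closure size 1 and does not accept ε.
  c+ : new start ε-reaches only the body's start; the new accept needs a symbol first: |closure| = 1 + 1 = 2
  c+a : same as the first factor's closure: |closure| = 2
  (c+a)+ : new start ε-reaches only the body's start; the new accept needs a symbol first: |closure| = 1 + 2 = 3
  c|b : new start ε-reaches every alternative's start; none of them accept ε, so the new accept is not reached: |closure| = 1 + 1 + 1 = 3
  b(c+a)+c(c|b) : same as the first factor's closure: |closure| = 1
  b(c+a)+c(c|b)|c : new start ε-reaches every alternative's start; none of them accept ε, so the new accept is not reached: |closure| = 1 + 1 + 1 = 3

3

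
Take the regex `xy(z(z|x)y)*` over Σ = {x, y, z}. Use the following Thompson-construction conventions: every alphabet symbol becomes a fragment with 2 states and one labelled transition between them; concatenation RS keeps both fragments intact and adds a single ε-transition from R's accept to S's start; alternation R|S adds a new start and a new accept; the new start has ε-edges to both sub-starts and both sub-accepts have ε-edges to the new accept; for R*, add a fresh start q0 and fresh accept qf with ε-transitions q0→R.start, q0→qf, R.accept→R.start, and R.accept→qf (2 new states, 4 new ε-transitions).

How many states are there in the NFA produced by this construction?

16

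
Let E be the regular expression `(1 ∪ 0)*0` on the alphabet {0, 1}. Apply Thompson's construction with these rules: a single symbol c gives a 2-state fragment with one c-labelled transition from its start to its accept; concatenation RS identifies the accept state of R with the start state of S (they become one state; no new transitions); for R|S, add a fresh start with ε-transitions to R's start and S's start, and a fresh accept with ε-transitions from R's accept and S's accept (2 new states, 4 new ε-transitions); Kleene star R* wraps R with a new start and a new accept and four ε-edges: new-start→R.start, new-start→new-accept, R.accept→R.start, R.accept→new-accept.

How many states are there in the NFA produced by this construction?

By structural recursion:
Each of the 3 symbol leaves contributes a 2-state fragment.
  1 ∪ 0 → 6 states
  (1 ∪ 0)* → 8 states
  (1 ∪ 0)*0 → 9 states

9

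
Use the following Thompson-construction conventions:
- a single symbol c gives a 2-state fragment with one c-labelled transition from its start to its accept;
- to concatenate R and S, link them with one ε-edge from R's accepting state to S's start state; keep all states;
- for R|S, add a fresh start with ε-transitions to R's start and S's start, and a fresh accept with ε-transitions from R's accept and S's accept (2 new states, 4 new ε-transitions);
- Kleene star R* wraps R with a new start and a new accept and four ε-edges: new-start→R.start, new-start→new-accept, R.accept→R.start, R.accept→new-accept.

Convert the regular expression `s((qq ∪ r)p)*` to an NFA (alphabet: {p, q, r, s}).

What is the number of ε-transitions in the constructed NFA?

11

Bottom-up over the parse tree:
Each of the 5 symbol leaves contributes 0 ε-transitions.
  qq = 1 ε-transition
  qq ∪ r = 5 ε-transitions
  (qq ∪ r)p = 6 ε-transitions
  ((qq ∪ r)p)* = 10 ε-transitions
  s((qq ∪ r)p)* = 11 ε-transitions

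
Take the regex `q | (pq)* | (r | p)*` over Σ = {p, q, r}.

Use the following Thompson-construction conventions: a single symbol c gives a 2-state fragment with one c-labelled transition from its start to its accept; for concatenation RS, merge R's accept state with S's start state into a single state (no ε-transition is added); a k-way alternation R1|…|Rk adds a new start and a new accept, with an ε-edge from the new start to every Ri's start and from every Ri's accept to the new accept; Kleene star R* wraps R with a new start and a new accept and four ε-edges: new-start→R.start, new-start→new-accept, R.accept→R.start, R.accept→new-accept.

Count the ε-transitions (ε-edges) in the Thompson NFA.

18

Bottom-up over the parse tree:
Each of the 5 symbol leaves contributes 0 ε-transitions.
  pq : 0 ε-transitions
  (pq)* : 4 ε-transitions
  r | p : 4 ε-transitions
  (r | p)* : 8 ε-transitions
  q | (pq)* | (r | p)* : 18 ε-transitions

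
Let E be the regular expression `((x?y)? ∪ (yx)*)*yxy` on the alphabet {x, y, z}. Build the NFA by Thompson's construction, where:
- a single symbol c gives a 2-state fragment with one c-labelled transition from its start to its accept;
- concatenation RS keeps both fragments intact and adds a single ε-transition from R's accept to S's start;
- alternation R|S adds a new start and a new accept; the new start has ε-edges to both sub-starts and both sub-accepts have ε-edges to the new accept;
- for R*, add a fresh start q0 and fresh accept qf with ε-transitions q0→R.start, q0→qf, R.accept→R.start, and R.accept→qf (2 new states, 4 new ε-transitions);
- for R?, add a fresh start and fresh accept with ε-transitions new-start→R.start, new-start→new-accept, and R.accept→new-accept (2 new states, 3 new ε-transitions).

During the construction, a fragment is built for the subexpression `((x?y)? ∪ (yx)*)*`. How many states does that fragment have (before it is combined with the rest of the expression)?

18

Fragment for `((x?y)? ∪ (yx)*)*`:
Each of the 4 symbol leaves contributes a 2-state fragment.
  x? — 4 states
  x?y — 6 states
  (x?y)? — 8 states
  yx — 4 states
  (yx)* — 6 states
  (x?y)? ∪ (yx)* — 16 states
  ((x?y)? ∪ (yx)*)* — 18 states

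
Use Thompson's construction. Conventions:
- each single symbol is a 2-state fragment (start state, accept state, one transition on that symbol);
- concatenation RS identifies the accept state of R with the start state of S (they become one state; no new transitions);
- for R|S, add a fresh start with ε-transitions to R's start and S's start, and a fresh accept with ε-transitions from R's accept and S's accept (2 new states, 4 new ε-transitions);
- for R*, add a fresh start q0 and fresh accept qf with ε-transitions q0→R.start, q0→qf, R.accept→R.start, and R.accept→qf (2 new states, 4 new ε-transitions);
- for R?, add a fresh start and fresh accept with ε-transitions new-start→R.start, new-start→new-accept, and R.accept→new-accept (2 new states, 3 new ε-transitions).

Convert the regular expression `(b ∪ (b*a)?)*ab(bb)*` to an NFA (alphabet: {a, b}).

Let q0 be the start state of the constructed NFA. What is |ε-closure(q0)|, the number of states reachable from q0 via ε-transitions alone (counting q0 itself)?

10

Let C(F) = |ε-closure(F.start)| within fragment F, and note whether F accepts ε. Symbol fragments have C = 1 and do not accept ε. Then:
  b* — |ε-closure| = 1 (new start) + 1 (body) + 1 (new accept) = 3
  b*a — the left operand accepts ε, so the closure extends into the next operand (the shared merged state is already counted); |ε-closure| = 3 + (1−1) = 3
  (b*a)? — |ε-closure| = 1 (new start) + 3 (body) + 1 (new accept, via ε) = 5
  b ∪ (b*a)? — |ε-closure| = 1 (new start) + (1 + 5) + 1 (new accept, since some branch ε-reaches its own accept) = 8
  (b ∪ (b*a)?)* — |ε-closure| = 1 (new start) + 8 (body) + 1 (new accept) = 10
  bb — |ε-closure| equals the left operand's closure size = 1 (its accept is not ε-reachable, so the closure stops there)
  (bb)* — new start has ε-edges to the inner start and to the new accept, so |ε-closure| = 2 + 1 = 3
  (b ∪ (b*a)?)*ab(bb)* — |ε-closure| = 10 + (1−1) = 10 (closure spills across the concat boundary because the left factor accepts ε)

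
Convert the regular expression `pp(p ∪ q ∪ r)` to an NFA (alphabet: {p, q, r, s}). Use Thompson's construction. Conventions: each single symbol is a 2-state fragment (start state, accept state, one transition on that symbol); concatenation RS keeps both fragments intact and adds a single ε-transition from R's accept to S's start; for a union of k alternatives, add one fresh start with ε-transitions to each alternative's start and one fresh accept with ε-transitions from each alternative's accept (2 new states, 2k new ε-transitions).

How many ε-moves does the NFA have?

8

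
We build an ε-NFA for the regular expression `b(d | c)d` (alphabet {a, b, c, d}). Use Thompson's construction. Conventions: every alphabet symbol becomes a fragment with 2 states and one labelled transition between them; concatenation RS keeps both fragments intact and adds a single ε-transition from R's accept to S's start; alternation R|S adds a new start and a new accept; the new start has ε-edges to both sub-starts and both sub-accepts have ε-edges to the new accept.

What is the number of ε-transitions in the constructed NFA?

By structural recursion:
Each of the 4 symbol leaves contributes 0 ε-transitions.
  d | c : 4 ε-transitions
  b(d | c)d : 6 ε-transitions

6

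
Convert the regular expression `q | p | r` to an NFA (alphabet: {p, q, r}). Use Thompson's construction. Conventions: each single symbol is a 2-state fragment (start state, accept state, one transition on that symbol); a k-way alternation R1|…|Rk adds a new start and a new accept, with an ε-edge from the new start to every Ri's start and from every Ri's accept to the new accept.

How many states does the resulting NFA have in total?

By structural recursion:
Each of the 3 symbol leaves contributes a 2-state fragment.
  q | p | r → 8 states

8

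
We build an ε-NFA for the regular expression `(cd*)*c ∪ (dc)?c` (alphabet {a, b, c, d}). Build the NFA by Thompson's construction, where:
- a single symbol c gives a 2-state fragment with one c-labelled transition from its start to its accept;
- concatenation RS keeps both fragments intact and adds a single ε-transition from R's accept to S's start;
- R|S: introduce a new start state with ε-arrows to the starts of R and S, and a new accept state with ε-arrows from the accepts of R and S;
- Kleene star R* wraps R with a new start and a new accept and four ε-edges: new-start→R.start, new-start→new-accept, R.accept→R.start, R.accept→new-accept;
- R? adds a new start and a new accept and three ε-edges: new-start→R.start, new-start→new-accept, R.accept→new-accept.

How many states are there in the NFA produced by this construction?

Per subexpression:
Each of the 6 symbol leaves contributes a 2-state fragment.
  d* — 4 states
  cd* — 6 states
  (cd*)* — 8 states
  (cd*)*c — 10 states
  dc — 4 states
  (dc)? — 6 states
  (dc)?c — 8 states
  (cd*)*c ∪ (dc)?c — 20 states

20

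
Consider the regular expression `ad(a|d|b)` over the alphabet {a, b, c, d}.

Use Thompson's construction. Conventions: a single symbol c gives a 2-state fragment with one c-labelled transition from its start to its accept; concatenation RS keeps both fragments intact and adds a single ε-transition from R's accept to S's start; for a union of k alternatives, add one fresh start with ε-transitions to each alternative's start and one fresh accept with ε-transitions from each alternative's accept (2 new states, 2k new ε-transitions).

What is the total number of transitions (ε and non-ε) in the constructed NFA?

13

Recursing over subexpressions:
Each of the 5 symbol leaves contributes 1 transition (1 symbol, 0 ε).
  a|d|b → 9 transitions (3 symbol, 6 ε)
  ad(a|d|b) → 13 transitions (5 symbol, 8 ε)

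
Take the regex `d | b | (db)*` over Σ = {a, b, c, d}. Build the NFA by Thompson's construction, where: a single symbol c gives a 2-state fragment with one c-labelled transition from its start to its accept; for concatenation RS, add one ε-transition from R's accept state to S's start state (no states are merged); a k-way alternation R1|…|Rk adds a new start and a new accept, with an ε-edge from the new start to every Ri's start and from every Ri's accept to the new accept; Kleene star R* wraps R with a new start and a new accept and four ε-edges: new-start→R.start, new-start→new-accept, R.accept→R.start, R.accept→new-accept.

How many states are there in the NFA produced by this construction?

Recursing over subexpressions:
Each of the 4 symbol leaves contributes a 2-state fragment.
  db : 4 states
  (db)* : 6 states
  d | b | (db)* : 12 states

12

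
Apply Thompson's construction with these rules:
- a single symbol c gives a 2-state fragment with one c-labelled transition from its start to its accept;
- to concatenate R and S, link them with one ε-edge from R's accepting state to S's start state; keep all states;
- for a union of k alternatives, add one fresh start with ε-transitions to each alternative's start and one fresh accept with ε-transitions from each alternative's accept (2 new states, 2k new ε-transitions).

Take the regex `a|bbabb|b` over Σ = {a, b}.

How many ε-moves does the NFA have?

10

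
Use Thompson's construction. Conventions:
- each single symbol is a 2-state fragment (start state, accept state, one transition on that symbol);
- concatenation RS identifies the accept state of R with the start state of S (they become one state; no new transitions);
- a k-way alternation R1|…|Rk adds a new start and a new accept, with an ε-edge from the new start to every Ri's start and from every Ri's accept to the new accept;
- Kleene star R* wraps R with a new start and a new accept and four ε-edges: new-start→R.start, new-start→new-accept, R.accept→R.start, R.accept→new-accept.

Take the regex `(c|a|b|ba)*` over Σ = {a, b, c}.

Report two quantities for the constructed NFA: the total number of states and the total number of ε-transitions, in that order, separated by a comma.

By structural recursion:
Each of the 5 symbol leaves contributes 2 states and 0 ε-transitions.
  ba : 3 states, 0 ε-transitions
  c|a|b|ba : 11 states, 8 ε-transitions
  (c|a|b|ba)* : 13 states, 12 ε-transitions

13, 12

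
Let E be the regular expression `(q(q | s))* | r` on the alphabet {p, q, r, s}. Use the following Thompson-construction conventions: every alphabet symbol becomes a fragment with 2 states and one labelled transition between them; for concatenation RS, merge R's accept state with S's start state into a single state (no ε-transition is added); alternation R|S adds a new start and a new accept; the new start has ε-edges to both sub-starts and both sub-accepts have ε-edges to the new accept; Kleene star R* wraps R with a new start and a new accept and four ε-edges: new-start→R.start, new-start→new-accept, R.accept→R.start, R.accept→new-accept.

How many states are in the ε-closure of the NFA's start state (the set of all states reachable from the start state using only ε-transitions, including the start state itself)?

6

Compute the ε-closure size of each fragment's start state recursively; a symbol fragment's start has no outgoing ε-edge, so its closure is just itself (size 1).
  q | s : C = 1 + 1 + 1 = 3 (the new accept is not ε-reachable since no branch accepts ε)
  q(q | s) : C equals the left operand's closure size = 1 (its accept is not ε-reachable, so the closure stops there)
  (q(q | s))* : the star's fresh start ε-reaches both the body's start and the fresh accept: C = 2 + 1 = 3
  (q(q | s))* | r : new start ε-reaches every alternative's start; at least one alternative accepts ε, so the union's new accept is reached too: C = 1 + 3 + 1 + 1 = 6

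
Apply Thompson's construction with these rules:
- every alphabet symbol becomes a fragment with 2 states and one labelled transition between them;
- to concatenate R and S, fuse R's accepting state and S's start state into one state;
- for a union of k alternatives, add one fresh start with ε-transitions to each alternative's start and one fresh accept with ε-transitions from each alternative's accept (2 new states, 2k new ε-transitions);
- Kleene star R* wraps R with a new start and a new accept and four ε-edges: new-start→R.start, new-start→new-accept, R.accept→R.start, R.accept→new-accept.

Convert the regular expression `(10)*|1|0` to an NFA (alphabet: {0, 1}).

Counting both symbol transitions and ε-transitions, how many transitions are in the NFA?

By structural recursion:
Each of the 4 symbol leaves contributes 1 transition (1 symbol, 0 ε).
  10 : 2 transitions (2 symbol, 0 ε)
  (10)* : 6 transitions (2 symbol, 4 ε)
  (10)*|1|0 : 14 transitions (4 symbol, 10 ε)

14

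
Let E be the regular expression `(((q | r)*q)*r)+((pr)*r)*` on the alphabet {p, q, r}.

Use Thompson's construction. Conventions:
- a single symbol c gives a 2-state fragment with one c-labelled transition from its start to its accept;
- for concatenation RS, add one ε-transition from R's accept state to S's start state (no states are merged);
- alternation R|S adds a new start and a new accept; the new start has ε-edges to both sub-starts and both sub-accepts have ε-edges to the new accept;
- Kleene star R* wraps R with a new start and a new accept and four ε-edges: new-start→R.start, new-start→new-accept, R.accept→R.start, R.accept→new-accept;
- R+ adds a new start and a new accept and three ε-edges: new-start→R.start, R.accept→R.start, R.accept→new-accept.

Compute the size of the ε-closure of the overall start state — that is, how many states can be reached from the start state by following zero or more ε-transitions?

Work bottom-up. For each fragment F, track |ε-closure(F.start)| and whether F's accept lies in that closure (i.e. whether F accepts ε). A single-symbol fragment has closure size 1 and does not accept ε.
  q | r → new start ε-reaches every alternative's start; none of them accept ε, so the new accept is not reached: |ε-closure| = 1 + 1 + 1 = 3
  (q | r)* → new start has ε-edges to the inner start and to the new accept, so |ε-closure| = 2 + 3 = 5
  (q | r)*q → |ε-closure| = 5 + 1 = 6 (closure spills across the concat boundary because the left factor accepts ε)
  ((q | r)*q)* → the star's fresh start ε-reaches both the body's start and the fresh accept: |ε-closure| = 2 + 6 = 8
  ((q | r)*q)*r → the left operand accepts ε, so the closure extends into the next operand (via the concat ε-link); |ε-closure| = 8 + 1 = 9
  (((q | r)*q)*r)+ → new start ε-reaches only the body's start; the new accept needs a symbol first: |ε-closure| = 1 + 9 = 10
  pr → same as the first factor's closure: |ε-closure| = 1
  (pr)* → new start has ε-edges to the inner start and to the new accept, so |ε-closure| = 2 + 1 = 3
  (pr)*r → |ε-closure| = 3 + 1 = 4 (closure spills across the concat boundary because the left factor accepts ε)
  ((pr)*r)* → |ε-closure| = 1 (new start) + 4 (body) + 1 (new accept) = 6
  (((q | r)*q)*r)+((pr)*r)* → |ε-closure| equals the left operand's closure size = 10 (its accept is not ε-reachable, so the closure stops there)

10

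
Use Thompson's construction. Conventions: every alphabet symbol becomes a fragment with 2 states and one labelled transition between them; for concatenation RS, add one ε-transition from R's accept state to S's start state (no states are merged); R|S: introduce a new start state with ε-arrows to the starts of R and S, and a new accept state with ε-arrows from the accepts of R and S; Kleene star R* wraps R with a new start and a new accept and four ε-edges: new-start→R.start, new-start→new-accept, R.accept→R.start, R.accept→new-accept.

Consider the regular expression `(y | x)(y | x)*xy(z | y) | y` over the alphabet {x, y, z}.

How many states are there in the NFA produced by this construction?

28

Building bottom-up:
Each of the 9 symbol leaves contributes a 2-state fragment.
  y | x : 6 states
  y | x : 6 states
  (y | x)* : 8 states
  z | y : 6 states
  (y | x)(y | x)*xy(z | y) : 24 states
  (y | x)(y | x)*xy(z | y) | y : 28 states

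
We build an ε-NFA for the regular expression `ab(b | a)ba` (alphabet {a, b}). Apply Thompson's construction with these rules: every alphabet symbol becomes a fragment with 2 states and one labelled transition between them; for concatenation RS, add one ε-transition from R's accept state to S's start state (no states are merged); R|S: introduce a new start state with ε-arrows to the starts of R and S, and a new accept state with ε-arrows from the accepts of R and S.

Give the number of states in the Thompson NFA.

14

Recursing over subexpressions:
Each of the 6 symbol leaves contributes a 2-state fragment.
  b | a — 6 states
  ab(b | a)ba — 14 states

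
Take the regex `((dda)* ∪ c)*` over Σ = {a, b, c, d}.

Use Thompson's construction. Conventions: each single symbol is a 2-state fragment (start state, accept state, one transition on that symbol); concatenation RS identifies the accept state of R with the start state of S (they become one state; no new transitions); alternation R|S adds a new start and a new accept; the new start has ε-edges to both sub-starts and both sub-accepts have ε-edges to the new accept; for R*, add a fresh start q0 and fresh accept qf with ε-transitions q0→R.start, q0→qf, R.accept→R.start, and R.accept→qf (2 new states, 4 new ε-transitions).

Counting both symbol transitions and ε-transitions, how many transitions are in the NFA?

16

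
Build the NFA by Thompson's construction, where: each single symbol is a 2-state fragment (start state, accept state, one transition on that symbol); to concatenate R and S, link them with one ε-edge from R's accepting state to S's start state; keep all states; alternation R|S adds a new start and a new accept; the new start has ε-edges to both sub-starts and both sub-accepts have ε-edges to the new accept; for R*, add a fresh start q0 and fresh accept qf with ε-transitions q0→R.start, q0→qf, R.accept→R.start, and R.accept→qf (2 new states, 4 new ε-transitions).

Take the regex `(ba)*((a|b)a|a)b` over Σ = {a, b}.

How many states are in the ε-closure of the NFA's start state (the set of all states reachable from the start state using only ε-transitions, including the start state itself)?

8

Work bottom-up. For each fragment F, track |ε-closure(F.start)| and whether F's accept lies in that closure (i.e. whether F accepts ε). A single-symbol fragment has closure size 1 and does not accept ε.
  ba → same as the first factor's closure: |ε-closure| = 1
  (ba)* → |ε-closure| = 1 (new start) + 1 (body) + 1 (new accept) = 3
  a|b → new start ε-reaches every alternative's start; none of them accept ε, so the new accept is not reached: |ε-closure| = 1 + 1 + 1 = 3
  (a|b)a → |ε-closure| equals the left operand's closure size = 3 (its accept is not ε-reachable, so the closure stops there)
  (a|b)a|a → new start ε-reaches every alternative's start; none of them accept ε, so the new accept is not reached: |ε-closure| = 1 + 3 + 1 = 5
  (ba)*((a|b)a|a)b → |ε-closure| = 3 + 5 = 8 (closure spills across the concat boundary because the left factor accepts ε)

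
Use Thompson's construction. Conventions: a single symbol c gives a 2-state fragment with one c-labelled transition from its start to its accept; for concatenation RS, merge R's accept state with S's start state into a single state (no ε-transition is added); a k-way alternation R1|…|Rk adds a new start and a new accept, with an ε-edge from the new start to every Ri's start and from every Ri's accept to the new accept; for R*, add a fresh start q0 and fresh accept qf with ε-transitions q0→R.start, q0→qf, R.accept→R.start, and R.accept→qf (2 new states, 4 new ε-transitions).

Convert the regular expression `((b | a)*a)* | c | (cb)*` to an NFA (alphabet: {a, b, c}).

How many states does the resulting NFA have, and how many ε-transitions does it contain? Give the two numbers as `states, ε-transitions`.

20, 22

Building bottom-up:
Each of the 6 symbol leaves contributes 2 states and 0 ε-transitions.
  b | a — 6 states, 4 ε-transitions
  (b | a)* — 8 states, 8 ε-transitions
  (b | a)*a — 9 states, 8 ε-transitions
  ((b | a)*a)* — 11 states, 12 ε-transitions
  cb — 3 states, 0 ε-transitions
  (cb)* — 5 states, 4 ε-transitions
  ((b | a)*a)* | c | (cb)* — 20 states, 22 ε-transitions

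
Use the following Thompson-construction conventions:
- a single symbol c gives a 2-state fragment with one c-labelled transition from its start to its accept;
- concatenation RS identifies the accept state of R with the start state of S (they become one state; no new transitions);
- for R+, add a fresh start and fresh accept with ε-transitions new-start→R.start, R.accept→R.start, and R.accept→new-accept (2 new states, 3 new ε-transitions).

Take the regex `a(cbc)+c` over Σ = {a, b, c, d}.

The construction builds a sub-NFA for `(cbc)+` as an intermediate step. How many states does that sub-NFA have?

6

Fragment for `(cbc)+`:
Each of the 3 symbol leaves contributes a 2-state fragment.
  cbc — 4 states
  (cbc)+ — 6 states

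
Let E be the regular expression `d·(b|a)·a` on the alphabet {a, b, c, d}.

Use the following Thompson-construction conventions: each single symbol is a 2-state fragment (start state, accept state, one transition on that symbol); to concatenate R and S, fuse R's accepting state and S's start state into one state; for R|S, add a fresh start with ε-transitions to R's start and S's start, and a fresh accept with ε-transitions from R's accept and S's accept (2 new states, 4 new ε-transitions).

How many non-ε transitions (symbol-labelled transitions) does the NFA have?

4

Building bottom-up:
Each of the 4 symbol leaves contributes exactly 1 symbol transition.
  b|a — 2 symbol transitions
  d·(b|a)·a — 4 symbol transitions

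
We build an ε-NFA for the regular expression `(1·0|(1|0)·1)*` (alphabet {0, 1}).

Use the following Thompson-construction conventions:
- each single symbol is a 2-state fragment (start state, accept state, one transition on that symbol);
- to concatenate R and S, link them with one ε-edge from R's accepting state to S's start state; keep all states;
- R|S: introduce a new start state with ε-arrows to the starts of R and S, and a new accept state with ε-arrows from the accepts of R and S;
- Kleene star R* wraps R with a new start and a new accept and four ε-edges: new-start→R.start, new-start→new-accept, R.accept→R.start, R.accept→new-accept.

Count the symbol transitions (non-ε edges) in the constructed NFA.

Building bottom-up:
Each of the 5 symbol leaves contributes exactly 1 symbol transition.
  1·0 = 2 symbol transitions
  1|0 = 2 symbol transitions
  (1|0)·1 = 3 symbol transitions
  1·0|(1|0)·1 = 5 symbol transitions
  (1·0|(1|0)·1)* = 5 symbol transitions

5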